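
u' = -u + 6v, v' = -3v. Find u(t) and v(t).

u(t) = 3c_1e^(-3t) + c_2e^(-t), v(t) = -c_1e^(-3t)

Coefficient matrix A = [[-1, 6], [0, -3]].
Characteristic polynomial det(A - λI) = λ^2 + 4λ + 3 = 0.
Eigenvalues λ = -3, -1.
For λ=-3: (A-λI) row 1 is [2, 6], so an eigenvector is (3, -1).
For λ=-1: (A-λI) row 1 is [0, 6], so an eigenvector is (1, 0).
General solution: c_1e^(-3t)(3,-1) + c_2e^(-t)(1,0).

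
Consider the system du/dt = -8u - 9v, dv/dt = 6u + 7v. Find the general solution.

Coefficient matrix A = [[-8, -9], [6, 7]].
Characteristic polynomial det(A - λI) = λ^2 + λ - 2 = 0.
Eigenvalues λ = 1, -2.
For λ=1: (A-λI) row 1 is [-9, -9], so an eigenvector is (-1, 1).
For λ=-2: (A-λI) row 1 is [-6, -9], so an eigenvector is (-3, 2).
General solution: c_1e^(t)(-1,1) + c_2e^(-2t)(-3,2).

u(t) = -c_1e^(t) - 3c_2e^(-2t), v(t) = c_1e^(t) + 2c_2e^(-2t)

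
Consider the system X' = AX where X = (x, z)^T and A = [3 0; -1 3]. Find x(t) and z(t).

x(t) = -c_2e^(3t), z(t) = c_1e^(3t) + c_2te^(3t) - 2c_2e^(3t)

Coefficient matrix A = [[3, 0], [-1, 3]].
Characteristic polynomial det(A - λI) = λ^2 - 6λ + 9 = 0.
Single eigenvalue λ = 3 with algebraic multiplicity 2.
Eigenvector v = (0,1); generalized eigenvector w with (A-λI)w=v is (-1,-2).
General solution: e^(3t)[c_1·v + c_2·(t·v + w)].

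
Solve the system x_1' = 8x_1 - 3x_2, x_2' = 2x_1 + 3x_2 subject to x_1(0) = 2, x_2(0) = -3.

Coefficient matrix A = [[8, -3], [2, 3]].
Characteristic polynomial det(A - λI) = λ^2 - 11λ + 30 = 0.
Eigenvalues λ = 5, 6.
For λ=5: (A-λI) row 1 is [3, -3], so an eigenvector is (1, 1).
For λ=6: (A-λI) row 1 is [2, -3], so an eigenvector is (-3, -2).
General solution: C_1e^(5t)(1,1) + C_2e^(6t)(-3,-2).
Applying x_1(0)=2, x_2(0)=-3 gives C_1=-13, C_2=-5.

x_1(t) = 15e^(6t) - 13e^(5t), x_2(t) = 10e^(6t) - 13e^(5t)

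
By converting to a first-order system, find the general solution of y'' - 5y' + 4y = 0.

Let x_1 = y, x_2 = y'. Then x_1' = x_2 and x_2' = -4x_1 + 5x_2.
A = [[0,1],[-4,5]]; det(A-λI) = λ^2 - 5λ + 4.
Eigenvalues λ = 1, 4 with eigenvectors (1,1), (1,4).

y(t) = C_1e^(t) + C_2e^(4t)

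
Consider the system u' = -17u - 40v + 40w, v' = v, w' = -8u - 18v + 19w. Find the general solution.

Coefficient matrix A = [[-17, -40, 40], [0, 1, 0], [-8, -18, 19]].
det(A - λI) = 0 gives eigenvalues λ = -1, 1, 3.
For λ=-1: eigenvector (5,0,2).
For λ=1: eigenvector (0,1,1).
For λ=3: eigenvector (-2,0,-1).
General solution: c_1e^(-t)(5,0,2) + c_2e^(t)(0,1,1) + c_3e^(3t)(-2,0,-1).

u(t) = 5c_1e^(-t) - 2c_3e^(3t), v(t) = c_2e^(t), w(t) = 2c_1e^(-t) + c_2e^(t) - c_3e^(3t)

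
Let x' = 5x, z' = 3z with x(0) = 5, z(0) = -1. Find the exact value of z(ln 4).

-64

A = [[5,0],[0,3]]; eigenvalues λ = 3, 5.
Eigenvectors: (0,-1) for λ=3, (1,0) for λ=5.
From the initial condition, c_1 = 1, c_2 = 5.
z(ln 4) = (1)(4^3)(-1) + (5)(4^5)(0) = -64.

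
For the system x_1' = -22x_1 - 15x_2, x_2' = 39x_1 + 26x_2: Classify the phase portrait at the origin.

unstable spiral

A = [[-22,-15],[39,26]]; det(A-λI) = λ^2 - 4λ + 13.
λ = 2 ± 3i: positive real part.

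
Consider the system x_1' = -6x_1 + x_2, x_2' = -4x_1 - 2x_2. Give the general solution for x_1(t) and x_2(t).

Coefficient matrix A = [[-6, 1], [-4, -2]].
Characteristic polynomial det(A - λI) = λ^2 + 8λ + 16 = 0.
Single eigenvalue λ = -4 with algebraic multiplicity 2.
Eigenvector v = (1,2); generalized eigenvector w with (A-λI)w=v is (-1,-1).
General solution: e^(-4t)[C_1·v + C_2·(t·v + w)].

x_1(t) = C_1e^(-4t) + C_2te^(-4t) - C_2e^(-4t), x_2(t) = 2C_1e^(-4t) + 2C_2te^(-4t) - C_2e^(-4t)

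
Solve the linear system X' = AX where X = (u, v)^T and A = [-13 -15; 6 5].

u(t) = -2K_1e^(-4t)sin(3t) - K_1e^(-4t)cos(3t) - K_2e^(-4t)sin(3t) + 2K_2e^(-4t)cos(3t), v(t) = K_1e^(-4t)sin(3t) + K_1e^(-4t)cos(3t) + K_2e^(-4t)sin(3t) - K_2e^(-4t)cos(3t)

Coefficient matrix A = [[-13, -15], [6, 5]].
Characteristic polynomial det(A - λI) = λ^2 + 8λ + 25 = 0.
Eigenvalues λ = -4 ± 3i (complex conjugate pair).
For λ=-4+3i: an eigenvector is (-1,1) - i(-2,1) = (-1 + 2i, 1 - i).
A real fundamental pair from Re and Im of e^((-4+3i)t)v: X_1 = e^(-4t)(cos(3t)·(-1,1) + sin(3t)·(-2,1)), X_2 = e^(-4t)(sin(3t)·(-1,1) - cos(3t)·(-2,1)).
General solution: K_1X_1 + K_2X_2.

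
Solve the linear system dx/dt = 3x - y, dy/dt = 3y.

x(t) = -C_1e^(3t) - C_2te^(3t) - 3C_2e^(3t), y(t) = C_2e^(3t)

Coefficient matrix A = [[3, -1], [0, 3]].
Characteristic polynomial det(A - λI) = λ^2 - 6λ + 9 = 0.
Single eigenvalue λ = 3 with algebraic multiplicity 2.
Eigenvector v = (-1,0); generalized eigenvector w with (A-λI)w=v is (-3,1).
General solution: e^(3t)[C_1·v + C_2·(t·v + w)].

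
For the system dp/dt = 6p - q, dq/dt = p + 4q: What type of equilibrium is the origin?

A = [[6,-1],[1,4]]; det(A-λI) = λ^2 - 10λ + 25.
repeated λ = 5 with a single eigenvector.

unstable improper node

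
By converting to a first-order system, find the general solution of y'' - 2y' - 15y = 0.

y(t) = C_1e^(5t) + C_2e^(-3t)

Let x_1 = y, x_2 = y'. Then x_1' = x_2 and x_2' = 15x_1 + 2x_2.
A = [[0,1],[15,2]]; det(A-λI) = λ^2 - 2λ - 15.
Eigenvalues λ = 5, -3 with eigenvectors (1,5), (1,-3).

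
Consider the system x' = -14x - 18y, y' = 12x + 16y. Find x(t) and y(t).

Coefficient matrix A = [[-14, -18], [12, 16]].
Characteristic polynomial det(A - λI) = λ^2 - 2λ - 8 = 0.
Eigenvalues λ = 4, -2.
For λ=4: (A-λI) row 1 is [-18, -18], so an eigenvector is (1, -1).
For λ=-2: (A-λI) row 1 is [-12, -18], so an eigenvector is (-3, 2).
General solution: C_1e^(4t)(1,-1) + C_2e^(-2t)(-3,2).

x(t) = C_1e^(4t) - 3C_2e^(-2t), y(t) = -C_1e^(4t) + 2C_2e^(-2t)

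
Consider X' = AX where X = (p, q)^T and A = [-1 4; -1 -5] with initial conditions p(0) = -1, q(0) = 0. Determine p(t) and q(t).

Coefficient matrix A = [[-1, 4], [-1, -5]].
Characteristic polynomial det(A - λI) = λ^2 + 6λ + 9 = 0.
Single eigenvalue λ = -3 with algebraic multiplicity 2.
Eigenvector v = (2,-1); generalized eigenvector w with (A-λI)w=v is (-1,1).
General solution: e^(-3t)[C_1·v + C_2·(t·v + w)].
Applying p(0)=-1, q(0)=0 gives C_1=-1, C_2=-1.

p(t) = -2te^(-3t) - e^(-3t), q(t) = te^(-3t)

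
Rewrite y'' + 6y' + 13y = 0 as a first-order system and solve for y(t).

Let x_1 = y, x_2 = y'. Then x_1' = x_2 and x_2' = -13x_1 - 6x_2.
A = [[0,1],[-13,-6]]; det(A-λI) = λ^2 + 6λ + 13.
Eigenvalues λ = -3 ± 2i.

y(t) = C_1e^(-3t)cos(2t) + C_2e^(-3t)sin(2t)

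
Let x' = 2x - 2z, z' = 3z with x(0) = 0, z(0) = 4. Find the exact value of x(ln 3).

A = [[2,-2],[0,3]]; eigenvalues λ = 2, 3.
Eigenvectors: (1,0) for λ=2, (2,-1) for λ=3.
From the initial condition, c_1 = 8, c_2 = -4.
x(ln 3) = (8)(3^2)(1) + (-4)(3^3)(2) = -144.

-144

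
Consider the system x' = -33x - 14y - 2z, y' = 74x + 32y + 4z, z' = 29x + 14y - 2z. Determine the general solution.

Coefficient matrix A = [[-33, -14, -2], [74, 32, 4], [29, 14, -2]].
det(A - λI) = 0 gives eigenvalues λ = 4, -3, -4.
For λ=4: eigenvector (-2,5,2).
For λ=-3: eigenvector (1,-2,-1).
For λ=-4: eigenvector (2,-4,-1).
General solution: C_1e^(4t)(-2,5,2) + C_2e^(-3t)(1,-2,-1) + C_3e^(-4t)(2,-4,-1).

x(t) = -2C_1e^(4t) + C_2e^(-3t) + 2C_3e^(-4t), y(t) = 5C_1e^(4t) - 2C_2e^(-3t) - 4C_3e^(-4t), z(t) = 2C_1e^(4t) - C_2e^(-3t) - C_3e^(-4t)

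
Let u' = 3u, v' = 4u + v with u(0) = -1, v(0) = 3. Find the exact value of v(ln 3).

-39

A = [[3,0],[4,1]]; eigenvalues λ = 1, 3.
Eigenvectors: (0,1) for λ=1, (1,2) for λ=3.
From the initial condition, c_1 = 5, c_2 = -1.
v(ln 3) = (5)(3^1)(1) + (-1)(3^3)(2) = -39.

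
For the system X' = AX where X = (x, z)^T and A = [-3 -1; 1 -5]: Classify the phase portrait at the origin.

A = [[-3,-1],[1,-5]]; det(A-λI) = λ^2 + 8λ + 16.
repeated λ = -4 with a single eigenvector.

stable improper node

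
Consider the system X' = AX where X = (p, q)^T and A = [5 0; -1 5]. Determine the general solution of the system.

p(t) = -K_2e^(5t), q(t) = K_1e^(5t) + K_2te^(5t) + 2K_2e^(5t)

Coefficient matrix A = [[5, 0], [-1, 5]].
Characteristic polynomial det(A - λI) = λ^2 - 10λ + 25 = 0.
Single eigenvalue λ = 5 with algebraic multiplicity 2.
Eigenvector v = (0,1); generalized eigenvector w with (A-λI)w=v is (-1,2).
General solution: e^(5t)[K_1·v + K_2·(t·v + w)].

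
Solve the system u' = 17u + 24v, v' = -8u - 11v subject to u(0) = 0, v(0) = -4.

u(t) = -24e^(5t) + 24e^(t), v(t) = 12e^(5t) - 16e^(t)

Coefficient matrix A = [[17, 24], [-8, -11]].
Characteristic polynomial det(A - λI) = λ^2 - 6λ + 5 = 0.
Eigenvalues λ = 5, 1.
For λ=5: (A-λI) row 1 is [12, 24], so an eigenvector is (2, -1).
For λ=1: (A-λI) row 1 is [16, 24], so an eigenvector is (3, -2).
General solution: c_1e^(5t)(2,-1) + c_2e^(t)(3,-2).
Applying u(0)=0, v(0)=-4 gives c_1=-12, c_2=8.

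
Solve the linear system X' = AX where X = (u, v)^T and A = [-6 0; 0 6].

Coefficient matrix A = [[-6, 0], [0, 6]].
Characteristic polynomial det(A - λI) = λ^2 - 36 = 0.
Eigenvalues λ = 6, -6.
For λ=6: (A-λI) row 1 is [-12, 0], so an eigenvector is (0, 1).
For λ=-6: (A-λI) row 2 is [0, 12], so an eigenvector is (-1, 0).
General solution: K_1e^(6t)(0,1) + K_2e^(-6t)(-1,0).

u(t) = -K_2e^(-6t), v(t) = K_1e^(6t)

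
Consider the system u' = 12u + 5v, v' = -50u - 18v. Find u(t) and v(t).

Coefficient matrix A = [[12, 5], [-50, -18]].
Characteristic polynomial det(A - λI) = λ^2 + 6λ + 34 = 0.
Eigenvalues λ = -3 ± 5i (complex conjugate pair).
For λ=-3+5i: an eigenvector is (1,-3) - i(0,-1) = (1, -3 + i).
A real fundamental pair from Re and Im of e^((-3+5i)t)v: X_1 = e^(-3t)(cos(5t)·(1,-3) + sin(5t)·(0,-1)), X_2 = e^(-3t)(sin(5t)·(1,-3) - cos(5t)·(0,-1)).
General solution: K_1X_1 + K_2X_2.

u(t) = K_1e^(-3t)cos(5t) + K_2e^(-3t)sin(5t), v(t) = -K_1e^(-3t)sin(5t) - 3K_1e^(-3t)cos(5t) - 3K_2e^(-3t)sin(5t) + K_2e^(-3t)cos(5t)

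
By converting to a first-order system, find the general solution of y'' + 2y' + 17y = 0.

Let x_1 = y, x_2 = y'. Then x_1' = x_2 and x_2' = -17x_1 - 2x_2.
A = [[0,1],[-17,-2]]; det(A-λI) = λ^2 + 2λ + 17.
Eigenvalues λ = -1 ± 4i.

y(t) = C_1e^(-t)cos(4t) + C_2e^(-t)sin(4t)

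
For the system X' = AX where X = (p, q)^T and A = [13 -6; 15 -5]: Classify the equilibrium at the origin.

A = [[13,-6],[15,-5]]; det(A-λI) = λ^2 - 8λ + 25.
λ = 4 ± 3i: positive real part.

unstable spiral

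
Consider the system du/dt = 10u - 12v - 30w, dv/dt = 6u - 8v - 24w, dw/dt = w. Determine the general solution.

Coefficient matrix A = [[10, -12, -30], [6, -8, -24], [0, 0, 1]].
det(A - λI) = 0 gives eigenvalues λ = -2, 4, 1.
For λ=-2: eigenvector (1,1,0).
For λ=4: eigenvector (-2,-1,0).
For λ=1: eigenvector (-2,-4,1).
General solution: C_1e^(-2t)(1,1,0) + C_2e^(4t)(-2,-1,0) + C_3e^(t)(-2,-4,1).

u(t) = C_1e^(-2t) - 2C_2e^(4t) - 2C_3e^(t), v(t) = C_1e^(-2t) - C_2e^(4t) - 4C_3e^(t), w(t) = C_3e^(t)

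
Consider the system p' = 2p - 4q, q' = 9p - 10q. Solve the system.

Coefficient matrix A = [[2, -4], [9, -10]].
Characteristic polynomial det(A - λI) = λ^2 + 8λ + 16 = 0.
Single eigenvalue λ = -4 with algebraic multiplicity 2.
Eigenvector v = (2,3); generalized eigenvector w with (A-λI)w=v is (-1,-2).
General solution: e^(-4t)[K_1·v + K_2·(t·v + w)].

p(t) = 2K_1e^(-4t) + 2K_2te^(-4t) - K_2e^(-4t), q(t) = 3K_1e^(-4t) + 3K_2te^(-4t) - 2K_2e^(-4t)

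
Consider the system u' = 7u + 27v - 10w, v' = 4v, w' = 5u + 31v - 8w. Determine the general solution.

Coefficient matrix A = [[7, 27, -10], [0, 4, 0], [5, 31, -8]].
det(A - λI) = 0 gives eigenvalues λ = -3, 4, 2.
For λ=-3: eigenvector (1,0,1).
For λ=4: eigenvector (1,1,3).
For λ=2: eigenvector (-2,0,-1).
General solution: C_1e^(-3t)(1,0,1) + C_2e^(4t)(1,1,3) + C_3e^(2t)(-2,0,-1).

u(t) = C_1e^(-3t) + C_2e^(4t) - 2C_3e^(2t), v(t) = C_2e^(4t), w(t) = C_1e^(-3t) + 3C_2e^(4t) - C_3e^(2t)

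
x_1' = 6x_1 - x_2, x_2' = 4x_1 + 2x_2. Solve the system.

x_1(t) = -c_1e^(4t) - c_2te^(4t) + c_2e^(4t), x_2(t) = -2c_1e^(4t) - 2c_2te^(4t) + 3c_2e^(4t)

Coefficient matrix A = [[6, -1], [4, 2]].
Characteristic polynomial det(A - λI) = λ^2 - 8λ + 16 = 0.
Single eigenvalue λ = 4 with algebraic multiplicity 2.
Eigenvector v = (-1,-2); generalized eigenvector w with (A-λI)w=v is (1,3).
General solution: e^(4t)[c_1·v + c_2·(t·v + w)].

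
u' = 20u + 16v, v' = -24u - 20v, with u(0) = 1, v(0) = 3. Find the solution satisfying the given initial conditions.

u(t) = 9e^(4t) - 8e^(-4t), v(t) = -9e^(4t) + 12e^(-4t)

Coefficient matrix A = [[20, 16], [-24, -20]].
Characteristic polynomial det(A - λI) = λ^2 - 16 = 0.
Eigenvalues λ = -4, 4.
For λ=-4: (A-λI) row 1 is [24, 16], so an eigenvector is (2, -3).
For λ=4: (A-λI) row 1 is [16, 16], so an eigenvector is (1, -1).
General solution: C_1e^(-4t)(2,-3) + C_2e^(4t)(1,-1).
Applying u(0)=1, v(0)=3 gives C_1=-4, C_2=9.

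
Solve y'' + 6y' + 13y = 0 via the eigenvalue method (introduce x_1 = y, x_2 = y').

Let x_1 = y, x_2 = y'. Then x_1' = x_2 and x_2' = -13x_1 - 6x_2.
A = [[0,1],[-13,-6]]; det(A-λI) = λ^2 + 6λ + 13.
Eigenvalues λ = -3 ± 2i.

y(t) = C_1e^(-3t)cos(2t) + C_2e^(-3t)sin(2t)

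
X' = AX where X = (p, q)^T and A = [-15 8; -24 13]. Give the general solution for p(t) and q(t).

p(t) = -c_1e^(t) - 2c_2e^(-3t), q(t) = -2c_1e^(t) - 3c_2e^(-3t)

Coefficient matrix A = [[-15, 8], [-24, 13]].
Characteristic polynomial det(A - λI) = λ^2 + 2λ - 3 = 0.
Eigenvalues λ = 1, -3.
For λ=1: (A-λI) row 1 is [-16, 8], so an eigenvector is (-1, -2).
For λ=-3: (A-λI) row 1 is [-12, 8], so an eigenvector is (-2, -3).
General solution: c_1e^(t)(-1,-2) + c_2e^(-3t)(-2,-3).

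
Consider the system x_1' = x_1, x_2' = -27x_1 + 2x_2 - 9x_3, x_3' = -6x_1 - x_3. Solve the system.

Coefficient matrix A = [[1, 0, 0], [-27, 2, -9], [-6, 0, -1]].
det(A - λI) = 0 gives eigenvalues λ = 1, 2, -1.
For λ=1: eigenvector (1,0,-3).
For λ=2: eigenvector (0,1,0).
For λ=-1: eigenvector (0,3,1).
General solution: c_1e^(t)(1,0,-3) + c_2e^(2t)(0,1,0) + c_3e^(-t)(0,3,1).

x_1(t) = c_1e^(t), x_2(t) = c_2e^(2t) + 3c_3e^(-t), x_3(t) = -3c_1e^(t) + c_3e^(-t)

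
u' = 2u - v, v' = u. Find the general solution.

Coefficient matrix A = [[2, -1], [1, 0]].
Characteristic polynomial det(A - λI) = λ^2 - 2λ + 1 = 0.
Single eigenvalue λ = 1 with algebraic multiplicity 2.
Eigenvector v = (1,1); generalized eigenvector w with (A-λI)w=v is (2,1).
General solution: e^(t)[C_1·v + C_2·(t·v + w)].

u(t) = C_1e^(t) + C_2te^(t) + 2C_2e^(t), v(t) = C_1e^(t) + C_2te^(t) + C_2e^(t)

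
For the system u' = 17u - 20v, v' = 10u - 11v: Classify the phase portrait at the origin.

A = [[17,-20],[10,-11]]; det(A-λI) = λ^2 - 6λ + 13.
λ = 3 ± 2i: positive real part.

unstable spiral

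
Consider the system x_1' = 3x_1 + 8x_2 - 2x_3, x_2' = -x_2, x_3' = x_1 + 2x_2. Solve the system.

x_1(t) = 2K_1e^(2t) - 2K_2e^(-t) + K_3e^(t), x_2(t) = K_2e^(-t), x_3(t) = K_1e^(2t) + K_3e^(t)

Coefficient matrix A = [[3, 8, -2], [0, -1, 0], [1, 2, 0]].
det(A - λI) = 0 gives eigenvalues λ = 2, -1, 1.
For λ=2: eigenvector (2,0,1).
For λ=-1: eigenvector (-2,1,0).
For λ=1: eigenvector (1,0,1).
General solution: K_1e^(2t)(2,0,1) + K_2e^(-t)(-2,1,0) + K_3e^(t)(1,0,1).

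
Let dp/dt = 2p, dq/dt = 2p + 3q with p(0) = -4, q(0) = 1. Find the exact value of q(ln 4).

-320

A = [[2,0],[2,3]]; eigenvalues λ = 3, 2.
Eigenvectors: (0,1) for λ=3, (1,-2) for λ=2.
From the initial condition, c_1 = -7, c_2 = -4.
q(ln 4) = (-7)(4^3)(1) + (-4)(4^2)(-2) = -320.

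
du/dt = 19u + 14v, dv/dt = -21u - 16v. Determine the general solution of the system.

u(t) = -2C_1e^(-2t) - C_2e^(5t), v(t) = 3C_1e^(-2t) + C_2e^(5t)

Coefficient matrix A = [[19, 14], [-21, -16]].
Characteristic polynomial det(A - λI) = λ^2 - 3λ - 10 = 0.
Eigenvalues λ = -2, 5.
For λ=-2: (A-λI) row 1 is [21, 14], so an eigenvector is (-2, 3).
For λ=5: (A-λI) row 1 is [14, 14], so an eigenvector is (-1, 1).
General solution: C_1e^(-2t)(-2,3) + C_2e^(5t)(-1,1).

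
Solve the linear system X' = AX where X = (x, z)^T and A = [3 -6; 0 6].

Coefficient matrix A = [[3, -6], [0, 6]].
Characteristic polynomial det(A - λI) = λ^2 - 9λ + 18 = 0.
Eigenvalues λ = 6, 3.
For λ=6: (A-λI) row 1 is [-3, -6], so an eigenvector is (-2, 1).
For λ=3: (A-λI) row 1 is [0, -6], so an eigenvector is (-1, 0).
General solution: K_1e^(6t)(-2,1) + K_2e^(3t)(-1,0).

x(t) = -2K_1e^(6t) - K_2e^(3t), z(t) = K_1e^(6t)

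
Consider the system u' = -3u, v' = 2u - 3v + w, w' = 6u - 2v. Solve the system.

u(t) = c_1e^(-3t), v(t) = c_2e^(-2t) + c_3e^(-t), w(t) = -2c_1e^(-3t) + c_2e^(-2t) + 2c_3e^(-t)

Coefficient matrix A = [[-3, 0, 0], [2, -3, 1], [6, -2, 0]].
det(A - λI) = 0 gives eigenvalues λ = -3, -2, -1.
For λ=-3: eigenvector (1,0,-2).
For λ=-2: eigenvector (0,1,1).
For λ=-1: eigenvector (0,1,2).
General solution: c_1e^(-3t)(1,0,-2) + c_2e^(-2t)(0,1,1) + c_3e^(-t)(0,1,2).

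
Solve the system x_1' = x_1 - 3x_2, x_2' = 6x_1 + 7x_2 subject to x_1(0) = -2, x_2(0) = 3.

x_1(t) = -e^(4t)sin(3t) - 2e^(4t)cos(3t), x_2(t) = -e^(4t)sin(3t) + 3e^(4t)cos(3t)

Coefficient matrix A = [[1, -3], [6, 7]].
Characteristic polynomial det(A - λI) = λ^2 - 8λ + 25 = 0.
Eigenvalues λ = 4 ± 3i (complex conjugate pair).
For λ=4+3i: an eigenvector is (1,-1) - i(0,1) = (1, -1 - i).
A real fundamental pair from Re and Im of e^((4+3i)t)v: X_1 = e^(4t)(cos(3t)·(1,-1) + sin(3t)·(0,1)), X_2 = e^(4t)(sin(3t)·(1,-1) - cos(3t)·(0,1)).
General solution: c_1X_1 + c_2X_2.
Applying x_1(0)=-2, x_2(0)=3 gives c_1=-2, c_2=-1.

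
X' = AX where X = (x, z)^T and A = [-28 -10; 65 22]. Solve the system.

x(t) = C_1e^(-3t)sin(5t) + C_1e^(-3t)cos(5t) + C_2e^(-3t)sin(5t) - C_2e^(-3t)cos(5t), z(t) = -2C_1e^(-3t)sin(5t) - 3C_1e^(-3t)cos(5t) - 3C_2e^(-3t)sin(5t) + 2C_2e^(-3t)cos(5t)

Coefficient matrix A = [[-28, -10], [65, 22]].
Characteristic polynomial det(A - λI) = λ^2 + 6λ + 34 = 0.
Eigenvalues λ = -3 ± 5i (complex conjugate pair).
For λ=-3+5i: an eigenvector is (1,-3) - i(1,-2) = (1 - i, -3 + 2i).
A real fundamental pair from Re and Im of e^((-3+5i)t)v: X_1 = e^(-3t)(cos(5t)·(1,-3) + sin(5t)·(1,-2)), X_2 = e^(-3t)(sin(5t)·(1,-3) - cos(5t)·(1,-2)).
General solution: C_1X_1 + C_2X_2.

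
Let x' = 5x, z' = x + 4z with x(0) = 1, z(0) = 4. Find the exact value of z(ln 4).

1792

A = [[5,0],[1,4]]; eigenvalues λ = 4, 5.
Eigenvectors: (0,-1) for λ=4, (1,1) for λ=5.
From the initial condition, c_1 = -3, c_2 = 1.
z(ln 4) = (-3)(4^4)(-1) + (1)(4^5)(1) = 1792.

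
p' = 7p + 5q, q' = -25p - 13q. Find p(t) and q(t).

p(t) = -C_1e^(-3t)cos(5t) - C_2e^(-3t)sin(5t), q(t) = C_1e^(-3t)sin(5t) + 2C_1e^(-3t)cos(5t) + 2C_2e^(-3t)sin(5t) - C_2e^(-3t)cos(5t)

Coefficient matrix A = [[7, 5], [-25, -13]].
Characteristic polynomial det(A - λI) = λ^2 + 6λ + 34 = 0.
Eigenvalues λ = -3 ± 5i (complex conjugate pair).
For λ=-3+5i: an eigenvector is (-1,2) - i(0,1) = (-1, 2 - i).
A real fundamental pair from Re and Im of e^((-3+5i)t)v: X_1 = e^(-3t)(cos(5t)·(-1,2) + sin(5t)·(0,1)), X_2 = e^(-3t)(sin(5t)·(-1,2) - cos(5t)·(0,1)).
General solution: C_1X_1 + C_2X_2.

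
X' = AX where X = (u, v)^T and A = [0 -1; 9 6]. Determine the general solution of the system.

u(t) = -c_1e^(3t) - c_2te^(3t) + c_2e^(3t), v(t) = 3c_1e^(3t) + 3c_2te^(3t) - 2c_2e^(3t)

Coefficient matrix A = [[0, -1], [9, 6]].
Characteristic polynomial det(A - λI) = λ^2 - 6λ + 9 = 0.
Single eigenvalue λ = 3 with algebraic multiplicity 2.
Eigenvector v = (-1,3); generalized eigenvector w with (A-λI)w=v is (1,-2).
General solution: e^(3t)[c_1·v + c_2·(t·v + w)].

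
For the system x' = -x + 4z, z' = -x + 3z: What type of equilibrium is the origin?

A = [[-1,4],[-1,3]]; det(A-λI) = λ^2 - 2λ + 1.
repeated λ = 1 with a single eigenvector.

unstable improper node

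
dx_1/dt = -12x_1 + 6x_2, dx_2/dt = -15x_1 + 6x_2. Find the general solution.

x_1(t) = K_1e^(-3t)sin(3t) + K_1e^(-3t)cos(3t) + K_2e^(-3t)sin(3t) - K_2e^(-3t)cos(3t), x_2(t) = K_1e^(-3t)sin(3t) + 2K_1e^(-3t)cos(3t) + 2K_2e^(-3t)sin(3t) - K_2e^(-3t)cos(3t)

Coefficient matrix A = [[-12, 6], [-15, 6]].
Characteristic polynomial det(A - λI) = λ^2 + 6λ + 18 = 0.
Eigenvalues λ = -3 ± 3i (complex conjugate pair).
For λ=-3+3i: an eigenvector is (1,2) - i(1,1) = (1 - i, 2 - i).
A real fundamental pair from Re and Im of e^((-3+3i)t)v: X_1 = e^(-3t)(cos(3t)·(1,2) + sin(3t)·(1,1)), X_2 = e^(-3t)(sin(3t)·(1,2) - cos(3t)·(1,1)).
General solution: K_1X_1 + K_2X_2.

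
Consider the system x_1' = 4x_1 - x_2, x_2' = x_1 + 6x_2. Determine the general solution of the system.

x_1(t) = K_1e^(5t) + K_2te^(5t) - 2K_2e^(5t), x_2(t) = -K_1e^(5t) - K_2te^(5t) + K_2e^(5t)

Coefficient matrix A = [[4, -1], [1, 6]].
Characteristic polynomial det(A - λI) = λ^2 - 10λ + 25 = 0.
Single eigenvalue λ = 5 with algebraic multiplicity 2.
Eigenvector v = (1,-1); generalized eigenvector w with (A-λI)w=v is (-2,1).
General solution: e^(5t)[K_1·v + K_2·(t·v + w)].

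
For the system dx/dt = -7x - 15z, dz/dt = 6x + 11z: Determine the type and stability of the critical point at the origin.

unstable spiral

A = [[-7,-15],[6,11]]; det(A-λI) = λ^2 - 4λ + 13.
λ = 2 ± 3i: positive real part.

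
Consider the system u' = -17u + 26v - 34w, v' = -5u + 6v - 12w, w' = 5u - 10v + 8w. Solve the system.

Coefficient matrix A = [[-17, 26, -34], [-5, 6, -12], [5, -10, 8]].
det(A - λI) = 0 gives eigenvalues λ = -2, 3, -4.
For λ=-2: eigenvector (4,1,-1).
For λ=3: eigenvector (-3,-1,1).
For λ=-4: eigenvector (2,1,0).
General solution: c_1e^(-2t)(4,1,-1) + c_2e^(3t)(-3,-1,1) + c_3e^(-4t)(2,1,0).

u(t) = 4c_1e^(-2t) - 3c_2e^(3t) + 2c_3e^(-4t), v(t) = c_1e^(-2t) - c_2e^(3t) + c_3e^(-4t), w(t) = -c_1e^(-2t) + c_2e^(3t)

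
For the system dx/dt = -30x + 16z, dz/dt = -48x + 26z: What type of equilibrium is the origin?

A = [[-30,16],[-48,26]]; det(A-λI) = λ^2 + 4λ - 12.
λ = -6, 2: opposite signs.

saddle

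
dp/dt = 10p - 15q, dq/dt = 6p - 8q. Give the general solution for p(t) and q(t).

Coefficient matrix A = [[10, -15], [6, -8]].
Characteristic polynomial det(A - λI) = λ^2 - 2λ + 10 = 0.
Eigenvalues λ = 1 ± 3i (complex conjugate pair).
For λ=1+3i: an eigenvector is (1,1) - i(-2,-1) = (1 + 2i, 1 + i).
A real fundamental pair from Re and Im of e^((1+3i)t)v: X_1 = e^(t)(cos(3t)·(1,1) + sin(3t)·(-2,-1)), X_2 = e^(t)(sin(3t)·(1,1) - cos(3t)·(-2,-1)).
General solution: K_1X_1 + K_2X_2.

p(t) = -2K_1e^(t)sin(3t) + K_1e^(t)cos(3t) + K_2e^(t)sin(3t) + 2K_2e^(t)cos(3t), q(t) = -K_1e^(t)sin(3t) + K_1e^(t)cos(3t) + K_2e^(t)sin(3t) + K_2e^(t)cos(3t)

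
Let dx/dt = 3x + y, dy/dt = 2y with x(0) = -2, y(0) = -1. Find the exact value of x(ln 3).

A = [[3,1],[0,2]]; eigenvalues λ = 3, 2.
Eigenvectors: (-1,0) for λ=3, (1,-1) for λ=2.
From the initial condition, c_1 = 3, c_2 = 1.
x(ln 3) = (3)(3^3)(-1) + (1)(3^2)(1) = -72.

-72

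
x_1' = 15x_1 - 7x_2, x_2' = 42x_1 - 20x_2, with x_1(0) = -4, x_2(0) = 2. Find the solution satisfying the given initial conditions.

Coefficient matrix A = [[15, -7], [42, -20]].
Characteristic polynomial det(A - λI) = λ^2 + 5λ - 6 = 0.
Eigenvalues λ = 1, -6.
For λ=1: (A-λI) row 1 is [14, -7], so an eigenvector is (1, 2).
For λ=-6: (A-λI) row 1 is [21, -7], so an eigenvector is (1, 3).
General solution: C_1e^(t)(1,2) + C_2e^(-6t)(1,3).
Applying x_1(0)=-4, x_2(0)=2 gives C_1=-14, C_2=10.

x_1(t) = -14e^(t) + 10e^(-6t), x_2(t) = -28e^(t) + 30e^(-6t)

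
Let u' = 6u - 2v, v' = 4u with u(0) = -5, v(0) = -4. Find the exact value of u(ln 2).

A = [[6,-2],[4,0]]; eigenvalues λ = 2, 4.
Eigenvectors: (1,2) for λ=2, (1,1) for λ=4.
From the initial condition, c_1 = 1, c_2 = -6.
u(ln 2) = (1)(2^2)(1) + (-6)(2^4)(1) = -92.

-92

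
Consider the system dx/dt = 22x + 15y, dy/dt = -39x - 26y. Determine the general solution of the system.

Coefficient matrix A = [[22, 15], [-39, -26]].
Characteristic polynomial det(A - λI) = λ^2 + 4λ + 13 = 0.
Eigenvalues λ = -2 ± 3i (complex conjugate pair).
For λ=-2+3i: an eigenvector is (1,-2) - i(-2,3) = (1 + 2i, -2 - 3i).
A real fundamental pair from Re and Im of e^((-2+3i)t)v: X_1 = e^(-2t)(cos(3t)·(1,-2) + sin(3t)·(-2,3)), X_2 = e^(-2t)(sin(3t)·(1,-2) - cos(3t)·(-2,3)).
General solution: c_1X_1 + c_2X_2.

x(t) = -2c_1e^(-2t)sin(3t) + c_1e^(-2t)cos(3t) + c_2e^(-2t)sin(3t) + 2c_2e^(-2t)cos(3t), y(t) = 3c_1e^(-2t)sin(3t) - 2c_1e^(-2t)cos(3t) - 2c_2e^(-2t)sin(3t) - 3c_2e^(-2t)cos(3t)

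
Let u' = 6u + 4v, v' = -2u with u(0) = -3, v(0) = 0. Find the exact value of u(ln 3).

A = [[6,4],[-2,0]]; eigenvalues λ = 4, 2.
Eigenvectors: (-2,1) for λ=4, (-1,1) for λ=2.
From the initial condition, c_1 = 3, c_2 = -3.
u(ln 3) = (3)(3^4)(-2) + (-3)(3^2)(-1) = -459.

-459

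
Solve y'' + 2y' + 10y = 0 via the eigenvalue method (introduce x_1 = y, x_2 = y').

Let x_1 = y, x_2 = y'. Then x_1' = x_2 and x_2' = -10x_1 - 2x_2.
A = [[0,1],[-10,-2]]; det(A-λI) = λ^2 + 2λ + 10.
Eigenvalues λ = -1 ± 3i.

y(t) = c_1e^(-t)cos(3t) + c_2e^(-t)sin(3t)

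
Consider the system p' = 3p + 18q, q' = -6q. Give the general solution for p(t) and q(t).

p(t) = -2c_1e^(-6t) - c_2e^(3t), q(t) = c_1e^(-6t)

Coefficient matrix A = [[3, 18], [0, -6]].
Characteristic polynomial det(A - λI) = λ^2 + 3λ - 18 = 0.
Eigenvalues λ = -6, 3.
For λ=-6: (A-λI) row 1 is [9, 18], so an eigenvector is (-2, 1).
For λ=3: (A-λI) row 1 is [0, 18], so an eigenvector is (-1, 0).
General solution: c_1e^(-6t)(-2,1) + c_2e^(3t)(-1,0).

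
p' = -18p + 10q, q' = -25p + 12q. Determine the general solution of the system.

Coefficient matrix A = [[-18, 10], [-25, 12]].
Characteristic polynomial det(A - λI) = λ^2 + 6λ + 34 = 0.
Eigenvalues λ = -3 ± 5i (complex conjugate pair).
For λ=-3+5i: an eigenvector is (-1,-1) - i(1,2) = (-1 - i, -1 - 2i).
A real fundamental pair from Re and Im of e^((-3+5i)t)v: X_1 = e^(-3t)(cos(5t)·(-1,-1) + sin(5t)·(1,2)), X_2 = e^(-3t)(sin(5t)·(-1,-1) - cos(5t)·(1,2)).
General solution: c_1X_1 + c_2X_2.

p(t) = c_1e^(-3t)sin(5t) - c_1e^(-3t)cos(5t) - c_2e^(-3t)sin(5t) - c_2e^(-3t)cos(5t), q(t) = 2c_1e^(-3t)sin(5t) - c_1e^(-3t)cos(5t) - c_2e^(-3t)sin(5t) - 2c_2e^(-3t)cos(5t)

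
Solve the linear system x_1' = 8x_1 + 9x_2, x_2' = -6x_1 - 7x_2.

x_1(t) = -C_1e^(-t) + 3C_2e^(2t), x_2(t) = C_1e^(-t) - 2C_2e^(2t)

Coefficient matrix A = [[8, 9], [-6, -7]].
Characteristic polynomial det(A - λI) = λ^2 - λ - 2 = 0.
Eigenvalues λ = -1, 2.
For λ=-1: (A-λI) row 1 is [9, 9], so an eigenvector is (-1, 1).
For λ=2: (A-λI) row 1 is [6, 9], so an eigenvector is (3, -2).
General solution: C_1e^(-t)(-1,1) + C_2e^(2t)(3,-2).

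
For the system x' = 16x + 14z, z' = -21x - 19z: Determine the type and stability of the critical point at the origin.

A = [[16,14],[-21,-19]]; det(A-λI) = λ^2 + 3λ - 10.
λ = -5, 2: opposite signs.

saddle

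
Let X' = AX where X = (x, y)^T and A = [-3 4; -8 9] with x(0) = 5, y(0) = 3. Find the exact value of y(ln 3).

A = [[-3,4],[-8,9]]; eigenvalues λ = 5, 1.
Eigenvectors: (-1,-2) for λ=5, (-1,-1) for λ=1.
From the initial condition, c_1 = 2, c_2 = -7.
y(ln 3) = (2)(3^5)(-2) + (-7)(3^1)(-1) = -951.

-951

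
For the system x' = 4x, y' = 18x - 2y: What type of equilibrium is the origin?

A = [[4,0],[18,-2]]; det(A-λI) = λ^2 - 2λ - 8.
λ = 4, -2: opposite signs.

saddle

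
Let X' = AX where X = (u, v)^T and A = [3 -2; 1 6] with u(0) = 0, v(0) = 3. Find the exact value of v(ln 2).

144

A = [[3,-2],[1,6]]; eigenvalues λ = 4, 5.
Eigenvectors: (2,-1) for λ=4, (-1,1) for λ=5.
From the initial condition, c_1 = 3, c_2 = 6.
v(ln 2) = (3)(2^4)(-1) + (6)(2^5)(1) = 144.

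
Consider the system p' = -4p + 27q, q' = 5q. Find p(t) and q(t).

p(t) = -c_1e^(-4t) + 3c_2e^(5t), q(t) = c_2e^(5t)

Coefficient matrix A = [[-4, 27], [0, 5]].
Characteristic polynomial det(A - λI) = λ^2 - λ - 20 = 0.
Eigenvalues λ = -4, 5.
For λ=-4: (A-λI) row 1 is [0, 27], so an eigenvector is (-1, 0).
For λ=5: (A-λI) row 1 is [-9, 27], so an eigenvector is (3, 1).
General solution: c_1e^(-4t)(-1,0) + c_2e^(5t)(3,1).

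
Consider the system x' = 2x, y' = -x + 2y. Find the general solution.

Coefficient matrix A = [[2, 0], [-1, 2]].
Characteristic polynomial det(A - λI) = λ^2 - 4λ + 4 = 0.
Single eigenvalue λ = 2 with algebraic multiplicity 2.
Eigenvector v = (0,1); generalized eigenvector w with (A-λI)w=v is (-1,3).
General solution: e^(2t)[C_1·v + C_2·(t·v + w)].

x(t) = -C_2e^(2t), y(t) = C_1e^(2t) + C_2te^(2t) + 3C_2e^(2t)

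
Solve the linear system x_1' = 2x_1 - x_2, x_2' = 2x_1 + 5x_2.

x_1(t) = -K_1e^(3t) + K_2e^(4t), x_2(t) = K_1e^(3t) - 2K_2e^(4t)

Coefficient matrix A = [[2, -1], [2, 5]].
Characteristic polynomial det(A - λI) = λ^2 - 7λ + 12 = 0.
Eigenvalues λ = 3, 4.
For λ=3: (A-λI) row 1 is [-1, -1], so an eigenvector is (-1, 1).
For λ=4: (A-λI) row 1 is [-2, -1], so an eigenvector is (1, -2).
General solution: K_1e^(3t)(-1,1) + K_2e^(4t)(1,-2).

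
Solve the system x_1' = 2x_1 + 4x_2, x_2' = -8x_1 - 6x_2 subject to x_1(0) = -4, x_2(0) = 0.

x_1(t) = -4e^(-2t)sin(4t) - 4e^(-2t)cos(4t), x_2(t) = 8e^(-2t)sin(4t)

Coefficient matrix A = [[2, 4], [-8, -6]].
Characteristic polynomial det(A - λI) = λ^2 + 4λ + 20 = 0.
Eigenvalues λ = -2 ± 4i (complex conjugate pair).
For λ=-2+4i: an eigenvector is (0,1) - i(1,-1) = (0 - i, 1 + i).
A real fundamental pair from Re and Im of e^((-2+4i)t)v: X_1 = e^(-2t)(cos(4t)·(0,1) + sin(4t)·(1,-1)), X_2 = e^(-2t)(sin(4t)·(0,1) - cos(4t)·(1,-1)).
General solution: c_1X_1 + c_2X_2.
Applying x_1(0)=-4, x_2(0)=0 gives c_1=-4, c_2=4.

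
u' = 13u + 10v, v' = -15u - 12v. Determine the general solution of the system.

u(t) = 2K_1e^(-2t) - K_2e^(3t), v(t) = -3K_1e^(-2t) + K_2e^(3t)

Coefficient matrix A = [[13, 10], [-15, -12]].
Characteristic polynomial det(A - λI) = λ^2 - λ - 6 = 0.
Eigenvalues λ = -2, 3.
For λ=-2: (A-λI) row 1 is [15, 10], so an eigenvector is (2, -3).
For λ=3: (A-λI) row 1 is [10, 10], so an eigenvector is (-1, 1).
General solution: K_1e^(-2t)(2,-3) + K_2e^(3t)(-1,1).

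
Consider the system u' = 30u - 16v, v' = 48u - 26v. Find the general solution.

Coefficient matrix A = [[30, -16], [48, -26]].
Characteristic polynomial det(A - λI) = λ^2 - 4λ - 12 = 0.
Eigenvalues λ = -2, 6.
For λ=-2: (A-λI) row 1 is [32, -16], so an eigenvector is (1, 2).
For λ=6: (A-λI) row 1 is [24, -16], so an eigenvector is (2, 3).
General solution: K_1e^(-2t)(1,2) + K_2e^(6t)(2,3).

u(t) = K_1e^(-2t) + 2K_2e^(6t), v(t) = 2K_1e^(-2t) + 3K_2e^(6t)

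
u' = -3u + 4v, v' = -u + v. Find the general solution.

Coefficient matrix A = [[-3, 4], [-1, 1]].
Characteristic polynomial det(A - λI) = λ^2 + 2λ + 1 = 0.
Single eigenvalue λ = -1 with algebraic multiplicity 2.
Eigenvector v = (2,1); generalized eigenvector w with (A-λI)w=v is (-3,-1).
General solution: e^(-t)[K_1·v + K_2·(t·v + w)].

u(t) = 2K_1e^(-t) + 2K_2te^(-t) - 3K_2e^(-t), v(t) = K_1e^(-t) + K_2te^(-t) - K_2e^(-t)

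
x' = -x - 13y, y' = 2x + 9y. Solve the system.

Coefficient matrix A = [[-1, -13], [2, 9]].
Characteristic polynomial det(A - λI) = λ^2 - 8λ + 17 = 0.
Eigenvalues λ = 4 ± i (complex conjugate pair).
For λ=4+i: an eigenvector is (-2,1) - i(-3,1) = (-2 + 3i, 1 - i).
A real fundamental pair from Re and Im of e^((4+i)t)v: X_1 = e^(4t)(cos(t)·(-2,1) + sin(t)·(-3,1)), X_2 = e^(4t)(sin(t)·(-2,1) - cos(t)·(-3,1)).
General solution: K_1X_1 + K_2X_2.

x(t) = -3K_1e^(4t)sin(t) - 2K_1e^(4t)cos(t) - 2K_2e^(4t)sin(t) + 3K_2e^(4t)cos(t), y(t) = K_1e^(4t)sin(t) + K_1e^(4t)cos(t) + K_2e^(4t)sin(t) - K_2e^(4t)cos(t)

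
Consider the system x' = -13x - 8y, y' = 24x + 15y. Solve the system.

Coefficient matrix A = [[-13, -8], [24, 15]].
Characteristic polynomial det(A - λI) = λ^2 - 2λ - 3 = 0.
Eigenvalues λ = 3, -1.
For λ=3: (A-λI) row 1 is [-16, -8], so an eigenvector is (-1, 2).
For λ=-1: (A-λI) row 1 is [-12, -8], so an eigenvector is (2, -3).
General solution: K_1e^(3t)(-1,2) + K_2e^(-t)(2,-3).

x(t) = -K_1e^(3t) + 2K_2e^(-t), y(t) = 2K_1e^(3t) - 3K_2e^(-t)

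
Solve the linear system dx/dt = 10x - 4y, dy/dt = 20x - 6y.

x(t) = -C_1e^(2t)cos(4t) - C_2e^(2t)sin(4t), y(t) = -C_1e^(2t)sin(4t) - 2C_1e^(2t)cos(4t) - 2C_2e^(2t)sin(4t) + C_2e^(2t)cos(4t)

Coefficient matrix A = [[10, -4], [20, -6]].
Characteristic polynomial det(A - λI) = λ^2 - 4λ + 20 = 0.
Eigenvalues λ = 2 ± 4i (complex conjugate pair).
For λ=2+4i: an eigenvector is (-1,-2) - i(0,-1) = (-1, -2 + i).
A real fundamental pair from Re and Im of e^((2+4i)t)v: X_1 = e^(2t)(cos(4t)·(-1,-2) + sin(4t)·(0,-1)), X_2 = e^(2t)(sin(4t)·(-1,-2) - cos(4t)·(0,-1)).
General solution: C_1X_1 + C_2X_2.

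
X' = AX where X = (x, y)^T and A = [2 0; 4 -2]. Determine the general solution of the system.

Coefficient matrix A = [[2, 0], [4, -2]].
Characteristic polynomial det(A - λI) = λ^2 - 4 = 0.
Eigenvalues λ = 2, -2.
For λ=2: (A-λI) row 2 is [4, -4], so an eigenvector is (1, 1).
For λ=-2: (A-λI) row 1 is [4, 0], so an eigenvector is (0, -1).
General solution: C_1e^(2t)(1,1) + C_2e^(-2t)(0,-1).

x(t) = C_1e^(2t), y(t) = C_1e^(2t) - C_2e^(-2t)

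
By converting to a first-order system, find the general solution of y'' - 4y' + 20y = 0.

y(t) = c_1e^(2t)cos(4t) + c_2e^(2t)sin(4t)

Let x_1 = y, x_2 = y'. Then x_1' = x_2 and x_2' = -20x_1 + 4x_2.
A = [[0,1],[-20,4]]; det(A-λI) = λ^2 - 4λ + 20.
Eigenvalues λ = 2 ± 4i.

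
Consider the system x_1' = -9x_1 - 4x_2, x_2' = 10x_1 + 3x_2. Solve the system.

Coefficient matrix A = [[-9, -4], [10, 3]].
Characteristic polynomial det(A - λI) = λ^2 + 6λ + 13 = 0.
Eigenvalues λ = -3 ± 2i (complex conjugate pair).
For λ=-3+2i: an eigenvector is (-1,2) - i(-1,1) = (-1 + i, 2 - i).
A real fundamental pair from Re and Im of e^((-3+2i)t)v: X_1 = e^(-3t)(cos(2t)·(-1,2) + sin(2t)·(-1,1)), X_2 = e^(-3t)(sin(2t)·(-1,2) - cos(2t)·(-1,1)).
General solution: c_1X_1 + c_2X_2.

x_1(t) = -c_1e^(-3t)sin(2t) - c_1e^(-3t)cos(2t) - c_2e^(-3t)sin(2t) + c_2e^(-3t)cos(2t), x_2(t) = c_1e^(-3t)sin(2t) + 2c_1e^(-3t)cos(2t) + 2c_2e^(-3t)sin(2t) - c_2e^(-3t)cos(2t)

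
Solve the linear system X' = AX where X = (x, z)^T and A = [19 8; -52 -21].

x(t) = K_1e^(-t)sin(4t) - K_1e^(-t)cos(4t) - K_2e^(-t)sin(4t) - K_2e^(-t)cos(4t), z(t) = -2K_1e^(-t)sin(4t) + 3K_1e^(-t)cos(4t) + 3K_2e^(-t)sin(4t) + 2K_2e^(-t)cos(4t)

Coefficient matrix A = [[19, 8], [-52, -21]].
Characteristic polynomial det(A - λI) = λ^2 + 2λ + 17 = 0.
Eigenvalues λ = -1 ± 4i (complex conjugate pair).
For λ=-1+4i: an eigenvector is (-1,3) - i(1,-2) = (-1 - i, 3 + 2i).
A real fundamental pair from Re and Im of e^((-1+4i)t)v: X_1 = e^(-t)(cos(4t)·(-1,3) + sin(4t)·(1,-2)), X_2 = e^(-t)(sin(4t)·(-1,3) - cos(4t)·(1,-2)).
General solution: K_1X_1 + K_2X_2.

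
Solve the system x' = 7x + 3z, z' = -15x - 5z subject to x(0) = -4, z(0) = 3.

Coefficient matrix A = [[7, 3], [-15, -5]].
Characteristic polynomial det(A - λI) = λ^2 - 2λ + 10 = 0.
Eigenvalues λ = 1 ± 3i (complex conjugate pair).
For λ=1+3i: an eigenvector is (1,-2) - i(0,-1) = (1, -2 + i).
A real fundamental pair from Re and Im of e^((1+3i)t)v: X_1 = e^(t)(cos(3t)·(1,-2) + sin(3t)·(0,-1)), X_2 = e^(t)(sin(3t)·(1,-2) - cos(3t)·(0,-1)).
General solution: C_1X_1 + C_2X_2.
Applying x(0)=-4, z(0)=3 gives C_1=-4, C_2=-5.

x(t) = -5e^(t)sin(3t) - 4e^(t)cos(3t), z(t) = 14e^(t)sin(3t) + 3e^(t)cos(3t)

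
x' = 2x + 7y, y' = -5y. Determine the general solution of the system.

Coefficient matrix A = [[2, 7], [0, -5]].
Characteristic polynomial det(A - λI) = λ^2 + 3λ - 10 = 0.
Eigenvalues λ = 2, -5.
For λ=2: (A-λI) row 1 is [0, 7], so an eigenvector is (1, 0).
For λ=-5: (A-λI) row 1 is [7, 7], so an eigenvector is (1, -1).
General solution: c_1e^(2t)(1,0) + c_2e^(-5t)(1,-1).

x(t) = c_1e^(2t) + c_2e^(-5t), y(t) = -c_2e^(-5t)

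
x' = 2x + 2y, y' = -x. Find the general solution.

Coefficient matrix A = [[2, 2], [-1, 0]].
Characteristic polynomial det(A - λI) = λ^2 - 2λ + 2 = 0.
Eigenvalues λ = 1 ± i (complex conjugate pair).
For λ=1+i: an eigenvector is (-1,0) - i(-1,1) = (-1 + i, 0 - i).
A real fundamental pair from Re and Im of e^((1+i)t)v: X_1 = e^(t)(cos(t)·(-1,0) + sin(t)·(-1,1)), X_2 = e^(t)(sin(t)·(-1,0) - cos(t)·(-1,1)).
General solution: K_1X_1 + K_2X_2.

x(t) = -K_1e^(t)sin(t) - K_1e^(t)cos(t) - K_2e^(t)sin(t) + K_2e^(t)cos(t), y(t) = K_1e^(t)sin(t) - K_2e^(t)cos(t)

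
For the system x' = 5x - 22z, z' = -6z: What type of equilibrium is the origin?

A = [[5,-22],[0,-6]]; det(A-λI) = λ^2 + λ - 30.
λ = -6, 5: opposite signs.

saddle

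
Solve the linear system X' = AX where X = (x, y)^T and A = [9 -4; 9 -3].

x(t) = 2c_1e^(3t) + 2c_2te^(3t) - c_2e^(3t), y(t) = 3c_1e^(3t) + 3c_2te^(3t) - 2c_2e^(3t)

Coefficient matrix A = [[9, -4], [9, -3]].
Characteristic polynomial det(A - λI) = λ^2 - 6λ + 9 = 0.
Single eigenvalue λ = 3 with algebraic multiplicity 2.
Eigenvector v = (2,3); generalized eigenvector w with (A-λI)w=v is (-1,-2).
General solution: e^(3t)[c_1·v + c_2·(t·v + w)].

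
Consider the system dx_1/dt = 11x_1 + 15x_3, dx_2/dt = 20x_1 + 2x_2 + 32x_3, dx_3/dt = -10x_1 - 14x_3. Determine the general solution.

x_1(t) = c_1e^(-4t) + 3c_3e^(t), x_2(t) = 2c_1e^(-4t) + c_2e^(2t) + 4c_3e^(t), x_3(t) = -c_1e^(-4t) - 2c_3e^(t)

Coefficient matrix A = [[11, 0, 15], [20, 2, 32], [-10, 0, -14]].
det(A - λI) = 0 gives eigenvalues λ = -4, 2, 1.
For λ=-4: eigenvector (1,2,-1).
For λ=2: eigenvector (0,1,0).
For λ=1: eigenvector (3,4,-2).
General solution: c_1e^(-4t)(1,2,-1) + c_2e^(2t)(0,1,0) + c_3e^(t)(3,4,-2).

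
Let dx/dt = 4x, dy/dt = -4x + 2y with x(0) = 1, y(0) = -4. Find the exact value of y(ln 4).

A = [[4,0],[-4,2]]; eigenvalues λ = 4, 2.
Eigenvectors: (1,-2) for λ=4, (0,1) for λ=2.
From the initial condition, c_1 = 1, c_2 = -2.
y(ln 4) = (1)(4^4)(-2) + (-2)(4^2)(1) = -544.

-544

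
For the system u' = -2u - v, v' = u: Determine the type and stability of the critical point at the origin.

A = [[-2,-1],[1,0]]; det(A-λI) = λ^2 + 2λ + 1.
repeated λ = -1 with a single eigenvector.

stable improper node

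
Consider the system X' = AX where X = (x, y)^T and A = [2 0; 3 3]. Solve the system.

x(t) = c_2e^(2t), y(t) = -c_1e^(3t) - 3c_2e^(2t)

Coefficient matrix A = [[2, 0], [3, 3]].
Characteristic polynomial det(A - λI) = λ^2 - 5λ + 6 = 0.
Eigenvalues λ = 3, 2.
For λ=3: (A-λI) row 1 is [-1, 0], so an eigenvector is (0, -1).
For λ=2: (A-λI) row 2 is [3, 1], so an eigenvector is (1, -3).
General solution: c_1e^(3t)(0,-1) + c_2e^(2t)(1,-3).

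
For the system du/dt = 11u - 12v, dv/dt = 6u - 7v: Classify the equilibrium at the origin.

saddle

A = [[11,-12],[6,-7]]; det(A-λI) = λ^2 - 4λ - 5.
λ = -1, 5: opposite signs.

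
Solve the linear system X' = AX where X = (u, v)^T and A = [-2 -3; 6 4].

Coefficient matrix A = [[-2, -3], [6, 4]].
Characteristic polynomial det(A - λI) = λ^2 - 2λ + 10 = 0.
Eigenvalues λ = 1 ± 3i (complex conjugate pair).
For λ=1+3i: an eigenvector is (0,-1) - i(1,-1) = (0 - i, -1 + i).
A real fundamental pair from Re and Im of e^((1+3i)t)v: X_1 = e^(t)(cos(3t)·(0,-1) + sin(3t)·(1,-1)), X_2 = e^(t)(sin(3t)·(0,-1) - cos(3t)·(1,-1)).
General solution: c_1X_1 + c_2X_2.

u(t) = c_1e^(t)sin(3t) - c_2e^(t)cos(3t), v(t) = -c_1e^(t)sin(3t) - c_1e^(t)cos(3t) - c_2e^(t)sin(3t) + c_2e^(t)cos(3t)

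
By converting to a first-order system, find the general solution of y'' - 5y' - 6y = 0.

y(t) = K_1e^(6t) + K_2e^(-t)

Let x_1 = y, x_2 = y'. Then x_1' = x_2 and x_2' = 6x_1 + 5x_2.
A = [[0,1],[6,5]]; det(A-λI) = λ^2 - 5λ - 6.
Eigenvalues λ = 6, -1 with eigenvectors (1,6), (1,-1).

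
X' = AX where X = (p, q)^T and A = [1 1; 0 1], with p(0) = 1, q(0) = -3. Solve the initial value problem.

p(t) = -3te^(t) + e^(t), q(t) = -3e^(t)

Coefficient matrix A = [[1, 1], [0, 1]].
Characteristic polynomial det(A - λI) = λ^2 - 2λ + 1 = 0.
Single eigenvalue λ = 1 with algebraic multiplicity 2.
Eigenvector v = (1,0); generalized eigenvector w with (A-λI)w=v is (3,1).
General solution: e^(t)[c_1·v + c_2·(t·v + w)].
Applying p(0)=1, q(0)=-3 gives c_1=10, c_2=-3.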